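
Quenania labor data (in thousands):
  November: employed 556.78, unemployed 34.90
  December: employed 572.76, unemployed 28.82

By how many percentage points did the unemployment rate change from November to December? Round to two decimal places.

The unemployment rate changed by −1.11 percentage points.

November: labor force = 556.78 + 34.90 = 591.68; u = 34.90/591.68 = 5.90%.
December: labor force = 572.76 + 28.82 = 601.58; u = 28.82/601.58 = 4.79%.
Change = 4.79% − 5.90% = −1.11 pp.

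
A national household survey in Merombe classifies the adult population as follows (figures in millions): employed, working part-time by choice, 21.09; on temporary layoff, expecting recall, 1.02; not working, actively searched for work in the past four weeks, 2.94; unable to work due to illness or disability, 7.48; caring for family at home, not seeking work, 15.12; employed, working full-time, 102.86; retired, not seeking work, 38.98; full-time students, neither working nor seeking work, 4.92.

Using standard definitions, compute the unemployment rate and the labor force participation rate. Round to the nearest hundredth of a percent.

Unemployment rate ≈ 3.10%; labor force participation rate ≈ 65.79%.

Employed = 21.09 + 102.86 = 123.95 million.
Unemployed = 1.02 + 2.94 = 3.96 million (jobless and actively searching, or on temporary layoff).
Labor force = 123.95 + 3.96 = 127.91 million.
Not in labor force = 7.48 + 15.12 + 38.98 + 4.92 = 66.50 million (those not working and not actively searching are outside the labor force).
Civilian working-age population = 127.91 + 66.50 = 194.41 million.
Unemployment rate = 3.96 / 127.91 = 3.10%.
Labor force participation rate = 127.91 / 194.41 = 65.79%.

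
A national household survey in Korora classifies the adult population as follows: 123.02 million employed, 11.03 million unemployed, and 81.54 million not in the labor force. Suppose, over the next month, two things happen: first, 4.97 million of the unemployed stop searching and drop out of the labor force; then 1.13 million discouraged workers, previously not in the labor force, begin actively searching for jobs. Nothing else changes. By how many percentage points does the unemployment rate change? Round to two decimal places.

Initially, labor force = 123.02 + 11.03 = 134.05 million, so u = 11.03/134.05 = 8.23%.
After the first change, unemployed and labor force both fall by 4.97 → E = 123.02, U = 6.06, labor force = 129.08 million.
After the second change, unemployed and labor force both rise by 1.13 → E = 123.02, U = 7.19, labor force = 130.21 million.
New unemployment rate = 7.19 / 130.21 = 5.52%.
Change = 5.52% − 8.23% = −2.71 percentage points.

The unemployment rate changes by −2.71 percentage points.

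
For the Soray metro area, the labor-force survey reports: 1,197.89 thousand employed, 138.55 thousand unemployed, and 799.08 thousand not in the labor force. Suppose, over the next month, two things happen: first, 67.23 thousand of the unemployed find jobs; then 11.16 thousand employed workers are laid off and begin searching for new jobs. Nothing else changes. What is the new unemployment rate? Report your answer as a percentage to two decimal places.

New unemployment rate ≈ 6.17%.

Initially, labor force = 1,197.89 + 138.55 = 1,336.44 thousand, so u = 138.55/1,336.44 = 10.37%.
After the first change, unemployed falls and employed rises by 67.23; labor force unchanged → E = 1,265.12, U = 71.32, labor force = 1,336.44 thousand.
After the second change, employed falls and unemployed rises by 11.16; labor force unchanged → E = 1,253.96, U = 82.48, labor force = 1,336.44 thousand.
New unemployment rate = 82.48 / 1,336.44 = 6.17%.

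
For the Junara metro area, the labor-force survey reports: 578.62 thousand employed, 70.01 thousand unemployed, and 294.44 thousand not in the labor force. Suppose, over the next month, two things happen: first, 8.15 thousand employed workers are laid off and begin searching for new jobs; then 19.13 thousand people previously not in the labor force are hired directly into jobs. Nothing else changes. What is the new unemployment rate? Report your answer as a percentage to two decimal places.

New unemployment rate ≈ 11.70%.

Initially, labor force = 578.62 + 70.01 = 648.63 thousand, so u = 70.01/648.63 = 10.79%.
After the first change, employed falls and unemployed rises by 8.15; labor force unchanged → E = 570.47, U = 78.16, labor force = 648.63 thousand.
After the second change, employed and labor force both rise by 19.13; unemployed unchanged → E = 589.60, U = 78.16, labor force = 667.76 thousand.
New unemployment rate = 78.16 / 667.76 = 11.70%.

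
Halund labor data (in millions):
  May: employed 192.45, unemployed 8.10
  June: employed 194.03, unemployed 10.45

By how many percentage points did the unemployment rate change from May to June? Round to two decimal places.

May: labor force = 192.45 + 8.10 = 200.55; u = 8.10/200.55 = 4.04%.
June: labor force = 194.03 + 10.45 = 204.48; u = 10.45/204.48 = 5.11%.
Change = 5.11% − 4.04% = +1.07 pp.

The unemployment rate changed by +1.07 percentage points.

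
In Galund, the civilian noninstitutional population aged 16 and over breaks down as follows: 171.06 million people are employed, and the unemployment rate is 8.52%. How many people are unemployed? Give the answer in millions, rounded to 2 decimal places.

Let U be the number unemployed. The labor force is E + U, and U/(E+U) = 0.0852.
So U = 0.0852 × 171.06 / (1 − 0.0852) = 14.5743 / 0.9148 ≈ 15.93 million.

About 15.93 million are unemployed.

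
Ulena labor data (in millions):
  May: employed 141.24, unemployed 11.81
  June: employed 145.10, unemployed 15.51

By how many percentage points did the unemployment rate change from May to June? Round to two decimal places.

The unemployment rate changed by +1.94 percentage points.

May: labor force = 141.24 + 11.81 = 153.05; u = 11.81/153.05 = 7.72%.
June: labor force = 145.10 + 15.51 = 160.61; u = 15.51/160.61 = 9.66%.
Change = 9.66% − 7.72% = +1.94 pp.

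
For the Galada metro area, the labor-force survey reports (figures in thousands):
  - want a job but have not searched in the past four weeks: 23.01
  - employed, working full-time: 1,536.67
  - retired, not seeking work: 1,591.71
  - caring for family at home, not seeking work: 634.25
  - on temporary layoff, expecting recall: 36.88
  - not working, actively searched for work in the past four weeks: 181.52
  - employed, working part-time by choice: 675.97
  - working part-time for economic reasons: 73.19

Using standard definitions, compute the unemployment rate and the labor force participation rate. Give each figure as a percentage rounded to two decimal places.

Employed = 1,536.67 + 675.97 + 73.19 = 2,285.83 thousand (anyone who worked, including part-time for economic reasons, counts as employed).
Unemployed = 36.88 + 181.52 = 218.40 thousand (jobless and actively searching, or on temporary layoff).
Labor force = 2,285.83 + 218.40 = 2,504.23 thousand.
Not in labor force = 23.01 + 1,591.71 + 634.25 = 2,248.97 thousand (those not working and not actively searching are outside the labor force — including those who want a job but have given up searching).
Civilian working-age population = 2,504.23 + 2,248.97 = 4,753.20 thousand.
Unemployment rate = 218.40 / 2,504.23 = 8.72%.
Labor force participation rate = 2,504.23 / 4,753.20 = 52.69%.

Unemployment rate ≈ 8.72%; labor force participation rate ≈ 52.69%.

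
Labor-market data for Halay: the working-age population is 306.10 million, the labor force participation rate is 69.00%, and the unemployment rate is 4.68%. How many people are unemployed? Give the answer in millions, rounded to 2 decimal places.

Labor force = 0.6900 × 306.10 = 211.21 million.
Unemployed = 0.0468 × 211.21 ≈ 9.88 million.

About 9.88 million are unemployed.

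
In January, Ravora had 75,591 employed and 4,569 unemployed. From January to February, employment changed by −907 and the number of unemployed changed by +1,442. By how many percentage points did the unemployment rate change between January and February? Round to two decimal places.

January: labor force = 75,591 + 4,569 = 80,160; u = 4,569/80,160 = 5.70%.
February: labor force = 74,684 + 6,011 = 80,695; u = 6,011/80,695 = 7.45%.
Change = 7.45% − 5.70% = +1.75 pp.

The unemployment rate changed by +1.75 percentage points.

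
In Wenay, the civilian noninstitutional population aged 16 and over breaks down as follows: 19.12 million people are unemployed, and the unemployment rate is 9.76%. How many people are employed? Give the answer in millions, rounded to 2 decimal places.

About 176.78 million are employed.

Labor force = U / u = 19.12 / 0.0976 ≈ 195.90 million.
Employed = labor force − unemployed = 195.90 − 19.12 = 176.78 million.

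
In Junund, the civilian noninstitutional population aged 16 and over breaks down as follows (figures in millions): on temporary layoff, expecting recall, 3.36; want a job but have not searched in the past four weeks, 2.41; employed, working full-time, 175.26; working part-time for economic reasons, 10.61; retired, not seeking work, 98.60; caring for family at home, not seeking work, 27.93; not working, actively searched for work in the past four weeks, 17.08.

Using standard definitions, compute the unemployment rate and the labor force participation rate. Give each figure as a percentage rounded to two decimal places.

Unemployment rate ≈ 9.91%; labor force participation rate ≈ 61.54%.

Employed = 175.26 + 10.61 = 185.87 million (anyone who worked, including part-time for economic reasons, counts as employed).
Unemployed = 3.36 + 17.08 = 20.44 million (jobless and actively searching, or on temporary layoff).
Labor force = 185.87 + 20.44 = 206.31 million.
Not in labor force = 2.41 + 98.60 + 27.93 = 128.94 million (those not working and not actively searching are outside the labor force — including those who want a job but have given up searching).
Civilian working-age population = 206.31 + 128.94 = 335.25 million.
Unemployment rate = 20.44 / 206.31 = 9.91%.
Labor force participation rate = 206.31 / 335.25 = 61.54%.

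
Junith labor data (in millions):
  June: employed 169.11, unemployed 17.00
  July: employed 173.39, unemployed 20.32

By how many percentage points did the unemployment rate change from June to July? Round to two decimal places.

June: labor force = 169.11 + 17.00 = 186.11; u = 17.00/186.11 = 9.13%.
July: labor force = 173.39 + 20.32 = 193.71; u = 20.32/193.71 = 10.49%.
Change = 10.49% − 9.13% = +1.36 pp.

The unemployment rate changed by +1.36 percentage points.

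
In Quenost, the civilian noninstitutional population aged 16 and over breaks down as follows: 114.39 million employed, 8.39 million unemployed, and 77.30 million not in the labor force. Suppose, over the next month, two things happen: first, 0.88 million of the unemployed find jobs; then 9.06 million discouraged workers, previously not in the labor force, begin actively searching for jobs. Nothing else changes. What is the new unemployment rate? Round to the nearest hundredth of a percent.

Initially, labor force = 114.39 + 8.39 = 122.78 million, so u = 8.39/122.78 = 6.83%.
After the first change, unemployed falls and employed rises by 0.88; labor force unchanged → E = 115.27, U = 7.51, labor force = 122.78 million.
After the second change, unemployed and labor force both rise by 9.06 → E = 115.27, U = 16.57, labor force = 131.84 million.
New unemployment rate = 16.57 / 131.84 = 12.57%.

New unemployment rate ≈ 12.57%.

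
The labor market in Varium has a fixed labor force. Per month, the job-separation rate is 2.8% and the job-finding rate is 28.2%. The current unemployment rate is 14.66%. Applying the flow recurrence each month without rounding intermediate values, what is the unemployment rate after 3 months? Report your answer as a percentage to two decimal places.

Unemployment rate after three months ≈ 10.88%.

With a fixed labor force, u_{t+1} = u_t + s·(1−u_t) − f·u_t = u_t·(1−s−f) + s.
Here 1−s−f = 0.690 and s = 0.028.
u_1 = 0.146600 × 0.690 + 0.028 = 0.129154.
u_2 = 0.129154 × 0.690 + 0.028 = 0.117116.
u_3 = 0.117116 × 0.690 + 0.028 = 0.108810.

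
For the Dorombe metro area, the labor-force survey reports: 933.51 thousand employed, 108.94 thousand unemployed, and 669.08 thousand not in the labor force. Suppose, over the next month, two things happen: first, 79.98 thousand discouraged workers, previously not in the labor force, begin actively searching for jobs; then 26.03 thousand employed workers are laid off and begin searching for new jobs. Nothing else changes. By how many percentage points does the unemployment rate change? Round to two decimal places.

Initially, labor force = 933.51 + 108.94 = 1,042.45 thousand, so u = 108.94/1,042.45 = 10.45%.
After the first change, unemployed and labor force both rise by 79.98 → E = 933.51, U = 188.92, labor force = 1,122.43 thousand.
After the second change, employed falls and unemployed rises by 26.03; labor force unchanged → E = 907.48, U = 214.95, labor force = 1,122.43 thousand.
New unemployment rate = 214.95 / 1,122.43 = 19.15%.
Change = 19.15% − 10.45% = +8.70 percentage points.

The unemployment rate changes by +8.70 percentage points.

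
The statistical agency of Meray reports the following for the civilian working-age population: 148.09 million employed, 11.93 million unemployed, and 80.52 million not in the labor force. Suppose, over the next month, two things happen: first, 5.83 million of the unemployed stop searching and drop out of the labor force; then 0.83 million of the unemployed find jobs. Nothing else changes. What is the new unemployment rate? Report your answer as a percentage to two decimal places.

New unemployment rate ≈ 3.42%.

Initially, labor force = 148.09 + 11.93 = 160.02 million, so u = 11.93/160.02 = 7.46%.
After the first change, unemployed and labor force both fall by 5.83 → E = 148.09, U = 6.10, labor force = 154.19 million.
After the second change, unemployed falls and employed rises by 0.83; labor force unchanged → E = 148.92, U = 5.27, labor force = 154.19 million.
New unemployment rate = 5.27 / 154.19 = 3.42%.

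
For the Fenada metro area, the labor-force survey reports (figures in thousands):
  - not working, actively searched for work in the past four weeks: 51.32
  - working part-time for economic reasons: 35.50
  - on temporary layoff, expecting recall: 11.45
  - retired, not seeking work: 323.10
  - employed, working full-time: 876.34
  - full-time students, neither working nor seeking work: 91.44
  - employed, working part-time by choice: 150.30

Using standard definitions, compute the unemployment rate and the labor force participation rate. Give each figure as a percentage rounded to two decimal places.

Employed = 35.50 + 876.34 + 150.30 = 1,062.14 thousand (anyone who worked, including part-time for economic reasons, counts as employed).
Unemployed = 51.32 + 11.45 = 62.77 thousand (jobless and actively searching, or on temporary layoff).
Labor force = 1,062.14 + 62.77 = 1,124.91 thousand.
Not in labor force = 323.10 + 91.44 = 414.54 thousand (those not working and not actively searching are outside the labor force).
Civilian working-age population = 1,124.91 + 414.54 = 1,539.45 thousand.
Unemployment rate = 62.77 / 1,124.91 = 5.58%.
Labor force participation rate = 1,124.91 / 1,539.45 = 73.07%.

Unemployment rate ≈ 5.58%; labor force participation rate ≈ 73.07%.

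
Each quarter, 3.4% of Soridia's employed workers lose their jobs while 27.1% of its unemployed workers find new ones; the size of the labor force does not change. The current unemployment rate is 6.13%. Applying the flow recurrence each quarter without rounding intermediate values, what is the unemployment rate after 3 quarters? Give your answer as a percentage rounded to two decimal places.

With a fixed labor force, u_{t+1} = u_t + s·(1−u_t) − f·u_t = u_t·(1−s−f) + s.
Here 1−s−f = 0.695 and s = 0.034.
u_1 = 0.061300 × 0.695 + 0.034 = 0.076603.
u_2 = 0.076603 × 0.695 + 0.034 = 0.087239.
u_3 = 0.087239 × 0.695 + 0.034 = 0.094631.

Unemployment rate after three quarters ≈ 9.46%.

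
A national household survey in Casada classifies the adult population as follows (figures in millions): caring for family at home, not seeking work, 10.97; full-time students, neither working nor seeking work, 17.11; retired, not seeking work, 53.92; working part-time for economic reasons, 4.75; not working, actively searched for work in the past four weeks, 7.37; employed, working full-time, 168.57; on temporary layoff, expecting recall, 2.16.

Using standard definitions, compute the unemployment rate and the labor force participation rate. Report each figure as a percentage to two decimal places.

Employed = 4.75 + 168.57 = 173.32 million (anyone who worked, including part-time for economic reasons, counts as employed).
Unemployed = 7.37 + 2.16 = 9.53 million (jobless and actively searching, or on temporary layoff).
Labor force = 173.32 + 9.53 = 182.85 million.
Not in labor force = 10.97 + 17.11 + 53.92 = 82.00 million (those not working and not actively searching are outside the labor force).
Civilian working-age population = 182.85 + 82.00 = 264.85 million.
Unemployment rate = 9.53 / 182.85 = 5.21%.
Labor force participation rate = 182.85 / 264.85 = 69.04%.

Unemployment rate ≈ 5.21%; labor force participation rate ≈ 69.04%.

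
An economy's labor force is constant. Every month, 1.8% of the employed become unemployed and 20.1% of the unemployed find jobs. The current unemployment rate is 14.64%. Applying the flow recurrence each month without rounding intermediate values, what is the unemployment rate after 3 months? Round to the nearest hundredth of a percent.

With a fixed labor force, u_{t+1} = u_t + s·(1−u_t) − f·u_t = u_t·(1−s−f) + s.
Here 1−s−f = 0.781 and s = 0.018.
u_1 = 0.146400 × 0.781 + 0.018 = 0.132338.
u_2 = 0.132338 × 0.781 + 0.018 = 0.121356.
u_3 = 0.121356 × 0.781 + 0.018 = 0.112779.

Unemployment rate after three months ≈ 11.28%.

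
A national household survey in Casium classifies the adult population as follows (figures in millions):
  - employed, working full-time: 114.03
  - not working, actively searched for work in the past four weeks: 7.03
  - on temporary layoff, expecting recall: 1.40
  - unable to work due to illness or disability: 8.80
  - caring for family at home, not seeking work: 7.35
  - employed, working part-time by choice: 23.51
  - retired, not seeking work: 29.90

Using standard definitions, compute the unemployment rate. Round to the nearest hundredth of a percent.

Employed = 114.03 + 23.51 = 137.54 million.
Unemployed = 7.03 + 1.40 = 8.43 million (jobless and actively searching, or on temporary layoff).
Labor force = 137.54 + 8.43 = 145.97 million.
Unemployment rate = 8.43 / 145.97 = 5.78%.

Unemployment rate ≈ 5.78%.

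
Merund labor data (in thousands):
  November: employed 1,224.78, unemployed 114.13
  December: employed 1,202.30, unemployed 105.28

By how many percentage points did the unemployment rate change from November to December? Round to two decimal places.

The unemployment rate changed by −0.47 percentage points.

November: labor force = 1,224.78 + 114.13 = 1,338.91; u = 114.13/1,338.91 = 8.52%.
December: labor force = 1,202.30 + 105.28 = 1,307.58; u = 105.28/1,307.58 = 8.05%.
Change = 8.05% − 8.52% = −0.47 pp.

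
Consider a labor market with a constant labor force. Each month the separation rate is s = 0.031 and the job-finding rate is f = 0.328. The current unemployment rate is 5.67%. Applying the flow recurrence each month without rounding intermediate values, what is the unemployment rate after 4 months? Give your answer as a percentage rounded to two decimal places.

With a fixed labor force, u_{t+1} = u_t + s·(1−u_t) − f·u_t = u_t·(1−s−f) + s.
Here 1−s−f = 0.641 and s = 0.031.
u_1 = 0.056700 × 0.641 + 0.031 = 0.067345.
u_2 = 0.067345 × 0.641 + 0.031 = 0.074168.
u_3 = 0.074168 × 0.641 + 0.031 = 0.078542.
u_4 = 0.078542 × 0.641 + 0.031 = 0.081345.

Unemployment rate after four months ≈ 8.13%.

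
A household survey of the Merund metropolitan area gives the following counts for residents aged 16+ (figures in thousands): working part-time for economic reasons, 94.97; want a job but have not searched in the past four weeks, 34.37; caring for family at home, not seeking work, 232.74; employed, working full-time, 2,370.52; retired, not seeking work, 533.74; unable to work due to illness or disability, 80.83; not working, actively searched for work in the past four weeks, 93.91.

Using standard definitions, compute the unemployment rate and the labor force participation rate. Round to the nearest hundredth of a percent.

Unemployment rate ≈ 3.67%; labor force participation rate ≈ 74.38%.

Employed = 94.97 + 2,370.52 = 2,465.49 thousand (anyone who worked, including part-time for economic reasons, counts as employed).
Unemployed = 93.91 thousand.
Labor force = 2,465.49 + 93.91 = 2,559.40 thousand.
Not in labor force = 34.37 + 232.74 + 533.74 + 80.83 = 881.68 thousand (those not working and not actively searching are outside the labor force — including those who want a job but have given up searching).
Civilian working-age population = 2,559.40 + 881.68 = 3,441.08 thousand.
Unemployment rate = 93.91 / 2,559.40 = 3.67%.
Labor force participation rate = 2,559.40 / 3,441.08 = 74.38%.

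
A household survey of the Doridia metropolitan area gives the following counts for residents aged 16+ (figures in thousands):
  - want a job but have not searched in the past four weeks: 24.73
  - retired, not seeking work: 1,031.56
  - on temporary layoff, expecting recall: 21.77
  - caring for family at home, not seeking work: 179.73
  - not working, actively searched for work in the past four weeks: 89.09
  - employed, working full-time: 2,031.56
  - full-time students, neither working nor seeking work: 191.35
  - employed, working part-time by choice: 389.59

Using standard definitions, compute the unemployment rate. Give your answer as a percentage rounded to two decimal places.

Employed = 2,031.56 + 389.59 = 2,421.15 thousand.
Unemployed = 21.77 + 89.09 = 110.86 thousand (jobless and actively searching, or on temporary layoff).
Labor force = 2,421.15 + 110.86 = 2,532.01 thousand.
Unemployment rate = 110.86 / 2,532.01 = 4.38%.

Unemployment rate ≈ 4.38%.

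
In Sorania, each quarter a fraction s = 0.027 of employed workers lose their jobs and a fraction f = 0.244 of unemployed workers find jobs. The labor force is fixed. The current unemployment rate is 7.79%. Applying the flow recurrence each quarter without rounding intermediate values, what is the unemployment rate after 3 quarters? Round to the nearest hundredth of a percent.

Unemployment rate after three quarters ≈ 9.12%.

With a fixed labor force, u_{t+1} = u_t + s·(1−u_t) − f·u_t = u_t·(1−s−f) + s.
Here 1−s−f = 0.729 and s = 0.027.
u_1 = 0.077900 × 0.729 + 0.027 = 0.083789.
u_2 = 0.083789 × 0.729 + 0.027 = 0.088082.
u_3 = 0.088082 × 0.729 + 0.027 = 0.091212.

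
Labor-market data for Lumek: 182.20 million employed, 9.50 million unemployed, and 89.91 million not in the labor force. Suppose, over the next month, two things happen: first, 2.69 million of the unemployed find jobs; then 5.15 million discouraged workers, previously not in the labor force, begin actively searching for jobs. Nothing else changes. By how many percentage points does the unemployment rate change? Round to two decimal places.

Initially, labor force = 182.20 + 9.50 = 191.70 million, so u = 9.50/191.70 = 4.96%.
After the first change, unemployed falls and employed rises by 2.69; labor force unchanged → E = 184.89, U = 6.81, labor force = 191.70 million.
After the second change, unemployed and labor force both rise by 5.15 → E = 184.89, U = 11.96, labor force = 196.85 million.
New unemployment rate = 11.96 / 196.85 = 6.08%.
Change = 6.08% − 4.96% = +1.12 percentage points.

The unemployment rate changes by +1.12 percentage points.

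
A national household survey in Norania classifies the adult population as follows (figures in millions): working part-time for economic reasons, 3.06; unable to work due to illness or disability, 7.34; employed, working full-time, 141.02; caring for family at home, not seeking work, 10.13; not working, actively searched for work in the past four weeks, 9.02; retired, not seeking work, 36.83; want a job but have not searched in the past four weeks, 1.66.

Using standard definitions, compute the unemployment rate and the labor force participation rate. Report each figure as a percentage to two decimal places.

Unemployment rate ≈ 5.89%; labor force participation rate ≈ 73.23%.

Employed = 3.06 + 141.02 = 144.08 million (anyone who worked, including part-time for economic reasons, counts as employed).
Unemployed = 9.02 million.
Labor force = 144.08 + 9.02 = 153.10 million.
Not in labor force = 7.34 + 10.13 + 36.83 + 1.66 = 55.96 million (those not working and not actively searching are outside the labor force — including those who want a job but have given up searching).
Civilian working-age population = 153.10 + 55.96 = 209.06 million.
Unemployment rate = 9.02 / 153.10 = 5.89%.
Labor force participation rate = 153.10 / 209.06 = 73.23%.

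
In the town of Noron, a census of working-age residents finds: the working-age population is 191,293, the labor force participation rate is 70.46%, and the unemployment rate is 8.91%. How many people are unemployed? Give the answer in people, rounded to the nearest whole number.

About 12,009 are unemployed.

Labor force = 0.7046 × 191,293 = 134,785.
Unemployed = 0.0891 × 134,785 ≈ 12,009.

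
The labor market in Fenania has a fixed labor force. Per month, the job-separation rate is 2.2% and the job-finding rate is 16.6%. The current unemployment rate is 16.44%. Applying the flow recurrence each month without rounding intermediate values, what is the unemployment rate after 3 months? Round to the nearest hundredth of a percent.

Unemployment rate after three months ≈ 14.24%.

With a fixed labor force, u_{t+1} = u_t + s·(1−u_t) − f·u_t = u_t·(1−s−f) + s.
Here 1−s−f = 0.812 and s = 0.022.
u_1 = 0.164400 × 0.812 + 0.022 = 0.155493.
u_2 = 0.155493 × 0.812 + 0.022 = 0.148260.
u_3 = 0.148260 × 0.812 + 0.022 = 0.142387.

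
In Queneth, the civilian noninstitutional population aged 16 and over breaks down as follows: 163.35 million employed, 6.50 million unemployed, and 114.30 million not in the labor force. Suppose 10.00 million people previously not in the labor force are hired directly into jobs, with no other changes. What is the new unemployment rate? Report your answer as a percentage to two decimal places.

Initially, labor force = 163.35 + 6.50 = 169.85 million, so u = 6.50/169.85 = 3.83%.
After the change, employed and labor force both rise by 10.00; unemployed unchanged → E = 173.35, U = 6.50, labor force = 179.85 million.
New unemployment rate = 6.50 / 179.85 = 3.61%.

New unemployment rate ≈ 3.61%.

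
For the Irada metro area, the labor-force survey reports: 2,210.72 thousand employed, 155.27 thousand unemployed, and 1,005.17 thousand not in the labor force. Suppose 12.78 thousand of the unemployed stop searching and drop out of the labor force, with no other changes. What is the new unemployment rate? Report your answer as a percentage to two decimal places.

New unemployment rate ≈ 6.06%.

Initially, labor force = 2,210.72 + 155.27 = 2,365.99 thousand, so u = 155.27/2,365.99 = 6.56%.
After the change, unemployed and labor force both fall by 12.78 → E = 2,210.72, U = 142.49, labor force = 2,353.21 thousand.
New unemployment rate = 142.49 / 2,353.21 = 6.06%.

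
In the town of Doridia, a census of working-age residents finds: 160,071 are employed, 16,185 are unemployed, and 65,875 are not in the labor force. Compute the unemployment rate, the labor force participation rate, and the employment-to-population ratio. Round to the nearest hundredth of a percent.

Unemployment rate ≈ 9.18%; labor force participation rate ≈ 72.79%; employment-population ratio ≈ 66.11%.

Labor force = employed + unemployed = 160,071 + 16,185 = 176,256.
Working-age population = 176,256 + 65,875 = 242,131.
Unemployment rate = 16,185 / 176,256 = 9.18%.
Labor force participation rate = 176,256 / 242,131 = 72.79%.
Employment-population ratio = 160,071 / 242,131 = 66.11%.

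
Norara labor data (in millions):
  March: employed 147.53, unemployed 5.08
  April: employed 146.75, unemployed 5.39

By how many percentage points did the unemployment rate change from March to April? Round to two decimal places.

March: labor force = 147.53 + 5.08 = 152.61; u = 5.08/152.61 = 3.33%.
April: labor force = 146.75 + 5.39 = 152.14; u = 5.39/152.14 = 3.54%.
Change = 3.54% − 3.33% = +0.21 pp.

The unemployment rate changed by +0.21 percentage points.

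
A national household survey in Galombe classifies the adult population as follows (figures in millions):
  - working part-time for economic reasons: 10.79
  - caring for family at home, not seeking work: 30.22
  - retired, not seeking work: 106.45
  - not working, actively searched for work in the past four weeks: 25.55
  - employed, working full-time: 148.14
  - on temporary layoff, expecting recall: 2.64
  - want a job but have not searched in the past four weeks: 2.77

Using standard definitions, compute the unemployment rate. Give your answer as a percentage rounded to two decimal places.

Unemployment rate ≈ 15.07%.

Employed = 10.79 + 148.14 = 158.93 million (anyone who worked, including part-time for economic reasons, counts as employed).
Unemployed = 25.55 + 2.64 = 28.19 million (jobless and actively searching, or on temporary layoff).
Labor force = 158.93 + 28.19 = 187.12 million.
Unemployment rate = 28.19 / 187.12 = 15.07%.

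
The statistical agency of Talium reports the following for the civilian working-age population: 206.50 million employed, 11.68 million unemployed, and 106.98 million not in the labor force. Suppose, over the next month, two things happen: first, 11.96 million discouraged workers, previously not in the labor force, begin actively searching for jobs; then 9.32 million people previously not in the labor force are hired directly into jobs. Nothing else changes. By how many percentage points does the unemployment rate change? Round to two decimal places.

Initially, labor force = 206.50 + 11.68 = 218.18 million, so u = 11.68/218.18 = 5.35%.
After the first change, unemployed and labor force both rise by 11.96 → E = 206.50, U = 23.64, labor force = 230.14 million.
After the second change, employed and labor force both rise by 9.32; unemployed unchanged → E = 215.82, U = 23.64, labor force = 239.46 million.
New unemployment rate = 23.64 / 239.46 = 9.87%.
Change = 9.87% − 5.35% = +4.52 percentage points.

The unemployment rate changes by +4.52 percentage points.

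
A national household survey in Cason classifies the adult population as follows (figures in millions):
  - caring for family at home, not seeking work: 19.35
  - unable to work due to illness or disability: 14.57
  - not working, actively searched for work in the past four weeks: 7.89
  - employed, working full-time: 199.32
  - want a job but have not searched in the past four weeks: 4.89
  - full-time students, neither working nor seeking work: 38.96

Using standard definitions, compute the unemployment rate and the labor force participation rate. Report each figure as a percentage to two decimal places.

Unemployment rate ≈ 3.81%; labor force participation rate ≈ 72.71%.

Employed = 199.32 million.
Unemployed = 7.89 million.
Labor force = 199.32 + 7.89 = 207.21 million.
Not in labor force = 19.35 + 14.57 + 4.89 + 38.96 = 77.77 million (those not working and not actively searching are outside the labor force — including those who want a job but have given up searching).
Civilian working-age population = 207.21 + 77.77 = 284.98 million.
Unemployment rate = 7.89 / 207.21 = 3.81%.
Labor force participation rate = 207.21 / 284.98 = 72.71%.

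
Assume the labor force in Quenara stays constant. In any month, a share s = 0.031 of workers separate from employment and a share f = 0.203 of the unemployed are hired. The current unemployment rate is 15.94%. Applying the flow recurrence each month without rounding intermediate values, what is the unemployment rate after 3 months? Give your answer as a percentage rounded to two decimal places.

With a fixed labor force, u_{t+1} = u_t + s·(1−u_t) − f·u_t = u_t·(1−s−f) + s.
Here 1−s−f = 0.766 and s = 0.031.
u_1 = 0.159400 × 0.766 + 0.031 = 0.153100.
u_2 = 0.153100 × 0.766 + 0.031 = 0.148275.
u_3 = 0.148275 × 0.766 + 0.031 = 0.144579.

Unemployment rate after three months ≈ 14.46%.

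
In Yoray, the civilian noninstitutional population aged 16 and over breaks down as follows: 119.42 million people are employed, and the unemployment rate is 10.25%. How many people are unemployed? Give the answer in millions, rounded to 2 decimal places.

About 13.64 million are unemployed.

Let U be the number unemployed. The labor force is E + U, and U/(E+U) = 0.1025.
So U = 0.1025 × 119.42 / (1 − 0.1025) = 12.2405 / 0.8975 ≈ 13.64 million.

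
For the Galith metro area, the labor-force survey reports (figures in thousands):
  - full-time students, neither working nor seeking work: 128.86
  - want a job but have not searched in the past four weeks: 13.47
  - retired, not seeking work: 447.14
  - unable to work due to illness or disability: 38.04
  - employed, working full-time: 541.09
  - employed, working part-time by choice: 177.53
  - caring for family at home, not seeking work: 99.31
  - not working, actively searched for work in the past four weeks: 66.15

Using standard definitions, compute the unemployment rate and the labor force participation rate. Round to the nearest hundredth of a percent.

Unemployment rate ≈ 8.43%; labor force participation rate ≈ 51.92%.

Employed = 541.09 + 177.53 = 718.62 thousand.
Unemployed = 66.15 thousand.
Labor force = 718.62 + 66.15 = 784.77 thousand.
Not in labor force = 128.86 + 13.47 + 447.14 + 38.04 + 99.31 = 726.82 thousand (those not working and not actively searching are outside the labor force — including those who want a job but have given up searching).
Civilian working-age population = 784.77 + 726.82 = 1,511.59 thousand.
Unemployment rate = 66.15 / 784.77 = 8.43%.
Labor force participation rate = 784.77 / 1,511.59 = 51.92%.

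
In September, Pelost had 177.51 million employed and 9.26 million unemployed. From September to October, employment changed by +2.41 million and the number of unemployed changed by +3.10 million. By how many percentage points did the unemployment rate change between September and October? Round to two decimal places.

The unemployment rate changed by +1.47 percentage points.

September: labor force = 177.51 + 9.26 = 186.77; u = 9.26/186.77 = 4.96%.
October: labor force = 179.92 + 12.36 = 192.28; u = 12.36/192.28 = 6.43%.
Change = 6.43% − 4.96% = +1.47 pp.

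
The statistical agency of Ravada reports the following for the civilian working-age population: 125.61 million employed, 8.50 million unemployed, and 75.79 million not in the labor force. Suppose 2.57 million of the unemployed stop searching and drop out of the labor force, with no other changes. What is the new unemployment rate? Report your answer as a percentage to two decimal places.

Initially, labor force = 125.61 + 8.50 = 134.11 million, so u = 8.50/134.11 = 6.34%.
After the change, unemployed and labor force both fall by 2.57 → E = 125.61, U = 5.93, labor force = 131.54 million.
New unemployment rate = 5.93 / 131.54 = 4.51%.

New unemployment rate ≈ 4.51%.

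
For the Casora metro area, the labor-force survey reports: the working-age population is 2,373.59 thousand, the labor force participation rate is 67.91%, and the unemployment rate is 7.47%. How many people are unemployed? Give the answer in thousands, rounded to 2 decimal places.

About 120.41 thousand are unemployed.

Labor force = 0.6791 × 2,373.59 = 1,611.90 thousand.
Unemployed = 0.0747 × 1,611.90 ≈ 120.41 thousand.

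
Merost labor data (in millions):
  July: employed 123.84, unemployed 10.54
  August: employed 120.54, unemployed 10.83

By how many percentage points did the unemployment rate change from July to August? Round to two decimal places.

The unemployment rate changed by +0.40 percentage points.

July: labor force = 123.84 + 10.54 = 134.38; u = 10.54/134.38 = 7.84%.
August: labor force = 120.54 + 10.83 = 131.37; u = 10.83/131.37 = 8.24%.
Change = 8.24% − 7.84% = +0.40 pp.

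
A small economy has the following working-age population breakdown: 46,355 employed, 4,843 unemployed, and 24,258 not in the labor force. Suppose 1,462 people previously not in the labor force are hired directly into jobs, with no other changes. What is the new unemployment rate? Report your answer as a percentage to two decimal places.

New unemployment rate ≈ 9.20%.

Initially, labor force = 46,355 + 4,843 = 51,198, so u = 4,843/51,198 = 9.46%.
After the change, employed and labor force both rise by 1,462; unemployed unchanged → E = 47,817, U = 4,843, labor force = 52,660.
New unemployment rate = 4,843 / 52,660 = 9.20%.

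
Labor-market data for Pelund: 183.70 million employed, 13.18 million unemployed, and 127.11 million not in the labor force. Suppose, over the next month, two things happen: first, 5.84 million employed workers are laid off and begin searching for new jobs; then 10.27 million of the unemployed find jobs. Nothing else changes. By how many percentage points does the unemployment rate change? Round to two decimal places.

Initially, labor force = 183.70 + 13.18 = 196.88 million, so u = 13.18/196.88 = 6.69%.
After the first change, employed falls and unemployed rises by 5.84; labor force unchanged → E = 177.86, U = 19.02, labor force = 196.88 million.
After the second change, unemployed falls and employed rises by 10.27; labor force unchanged → E = 188.13, U = 8.75, labor force = 196.88 million.
New unemployment rate = 8.75 / 196.88 = 4.44%.
Change = 4.44% − 6.69% = −2.25 percentage points.

The unemployment rate changes by −2.25 percentage points.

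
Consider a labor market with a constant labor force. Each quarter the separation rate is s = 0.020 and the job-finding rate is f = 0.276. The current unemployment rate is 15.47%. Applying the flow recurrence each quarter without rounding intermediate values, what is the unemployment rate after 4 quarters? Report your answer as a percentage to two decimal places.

Unemployment rate after four quarters ≈ 8.90%.

With a fixed labor force, u_{t+1} = u_t + s·(1−u_t) − f·u_t = u_t·(1−s−f) + s.
Here 1−s−f = 0.704 and s = 0.020.
u_1 = 0.154700 × 0.704 + 0.020 = 0.128909.
u_2 = 0.128909 × 0.704 + 0.020 = 0.110752.
u_3 = 0.110752 × 0.704 + 0.020 = 0.097969.
u_4 = 0.097969 × 0.704 + 0.020 = 0.088970.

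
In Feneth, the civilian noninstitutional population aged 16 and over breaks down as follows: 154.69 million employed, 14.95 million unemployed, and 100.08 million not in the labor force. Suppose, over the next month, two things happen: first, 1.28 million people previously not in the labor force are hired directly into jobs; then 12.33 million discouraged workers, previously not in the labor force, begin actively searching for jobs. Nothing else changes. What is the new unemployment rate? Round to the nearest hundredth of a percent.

Initially, labor force = 154.69 + 14.95 = 169.64 million, so u = 14.95/169.64 = 8.81%.
After the first change, employed and labor force both rise by 1.28; unemployed unchanged → E = 155.97, U = 14.95, labor force = 170.92 million.
After the second change, unemployed and labor force both rise by 12.33 → E = 155.97, U = 27.28, labor force = 183.25 million.
New unemployment rate = 27.28 / 183.25 = 14.89%.

New unemployment rate ≈ 14.89%.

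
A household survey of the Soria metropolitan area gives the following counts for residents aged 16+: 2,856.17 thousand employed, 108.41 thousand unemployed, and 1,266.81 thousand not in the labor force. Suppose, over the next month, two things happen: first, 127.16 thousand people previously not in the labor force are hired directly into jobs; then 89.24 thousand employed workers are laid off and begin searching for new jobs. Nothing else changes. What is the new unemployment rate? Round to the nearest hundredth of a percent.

Initially, labor force = 2,856.17 + 108.41 = 2,964.58 thousand, so u = 108.41/2,964.58 = 3.66%.
After the first change, employed and labor force both rise by 127.16; unemployed unchanged → E = 2,983.33, U = 108.41, labor force = 3,091.74 thousand.
After the second change, employed falls and unemployed rises by 89.24; labor force unchanged → E = 2,894.09, U = 197.65, labor force = 3,091.74 thousand.
New unemployment rate = 197.65 / 3,091.74 = 6.39%.

New unemployment rate ≈ 6.39%.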